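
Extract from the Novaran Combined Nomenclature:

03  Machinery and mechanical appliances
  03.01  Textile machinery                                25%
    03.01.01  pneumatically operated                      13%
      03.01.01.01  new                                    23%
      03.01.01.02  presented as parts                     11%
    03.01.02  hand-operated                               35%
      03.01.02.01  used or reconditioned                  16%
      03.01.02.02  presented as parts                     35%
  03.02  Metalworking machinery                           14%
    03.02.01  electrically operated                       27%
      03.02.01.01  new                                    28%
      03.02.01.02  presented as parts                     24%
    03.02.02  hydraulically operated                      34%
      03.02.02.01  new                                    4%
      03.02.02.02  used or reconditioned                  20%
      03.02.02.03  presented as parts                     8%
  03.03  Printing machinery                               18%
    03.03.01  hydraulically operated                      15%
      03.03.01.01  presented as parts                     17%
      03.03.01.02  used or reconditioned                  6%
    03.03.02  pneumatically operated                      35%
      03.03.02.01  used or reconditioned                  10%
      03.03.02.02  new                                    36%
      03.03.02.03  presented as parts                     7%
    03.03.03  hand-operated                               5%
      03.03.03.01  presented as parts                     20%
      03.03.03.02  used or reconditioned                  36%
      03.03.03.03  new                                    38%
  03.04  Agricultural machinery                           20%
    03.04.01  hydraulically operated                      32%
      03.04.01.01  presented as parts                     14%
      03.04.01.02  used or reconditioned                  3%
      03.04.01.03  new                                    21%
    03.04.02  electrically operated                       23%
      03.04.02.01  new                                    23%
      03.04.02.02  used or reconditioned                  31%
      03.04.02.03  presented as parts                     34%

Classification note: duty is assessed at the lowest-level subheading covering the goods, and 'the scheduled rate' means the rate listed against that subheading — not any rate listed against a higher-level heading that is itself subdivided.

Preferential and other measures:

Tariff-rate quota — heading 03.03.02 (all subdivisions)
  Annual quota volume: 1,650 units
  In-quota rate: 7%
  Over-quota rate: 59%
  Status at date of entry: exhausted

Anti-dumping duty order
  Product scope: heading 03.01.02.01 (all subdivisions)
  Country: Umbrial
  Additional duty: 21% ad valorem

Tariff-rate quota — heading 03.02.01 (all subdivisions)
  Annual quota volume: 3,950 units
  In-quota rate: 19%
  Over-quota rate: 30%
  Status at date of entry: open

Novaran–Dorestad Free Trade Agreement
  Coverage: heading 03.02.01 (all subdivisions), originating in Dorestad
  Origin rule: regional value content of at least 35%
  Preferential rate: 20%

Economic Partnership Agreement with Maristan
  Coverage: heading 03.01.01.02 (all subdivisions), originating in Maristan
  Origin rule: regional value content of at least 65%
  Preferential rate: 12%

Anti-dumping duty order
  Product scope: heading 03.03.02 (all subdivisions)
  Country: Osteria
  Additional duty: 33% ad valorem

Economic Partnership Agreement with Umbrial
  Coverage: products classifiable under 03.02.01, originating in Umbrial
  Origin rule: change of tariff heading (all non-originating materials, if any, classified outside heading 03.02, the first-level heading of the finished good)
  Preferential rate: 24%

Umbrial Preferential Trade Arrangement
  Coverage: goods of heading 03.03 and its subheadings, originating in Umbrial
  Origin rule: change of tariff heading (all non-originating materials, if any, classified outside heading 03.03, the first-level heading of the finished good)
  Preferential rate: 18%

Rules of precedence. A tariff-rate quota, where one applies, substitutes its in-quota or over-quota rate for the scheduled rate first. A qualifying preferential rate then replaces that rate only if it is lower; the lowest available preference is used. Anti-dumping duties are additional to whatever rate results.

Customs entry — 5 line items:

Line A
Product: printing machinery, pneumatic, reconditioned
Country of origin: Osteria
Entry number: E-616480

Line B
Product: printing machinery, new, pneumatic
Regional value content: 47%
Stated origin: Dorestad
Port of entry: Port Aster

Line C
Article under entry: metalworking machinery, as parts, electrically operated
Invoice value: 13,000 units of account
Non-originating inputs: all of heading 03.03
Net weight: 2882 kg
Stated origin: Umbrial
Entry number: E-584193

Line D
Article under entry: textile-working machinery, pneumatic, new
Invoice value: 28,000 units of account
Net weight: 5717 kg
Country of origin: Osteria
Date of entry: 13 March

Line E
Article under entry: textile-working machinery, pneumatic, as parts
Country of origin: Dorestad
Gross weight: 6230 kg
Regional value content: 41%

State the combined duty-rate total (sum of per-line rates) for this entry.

Line A: printing → 03.03; pneumatic → 03.03.02; reconditioned → 03.03.02.01. Scheduled 10%. quota on 03.03.02 exhausted → over-quota 59%; anti-dumping (Osteria, 03.03.02): +33%; total 59% + 33% = 92%. → 92%.
Line B: printing → 03.03; pneumatic → 03.03.02; new → 03.03.02.02. Scheduled 36%. quota on 03.03.02 exhausted → over-quota 59%; Dorestad agreement on 03.02.01: 03.03.02.02 not covered. → 59%.
Line C: metalworking → 03.02; electrically operated → 03.02.01; as parts → 03.02.01.02. Scheduled 24%. quota on 03.02.01 open → in-quota 19%; Umbrial agreement on 03.02.01: CTH met → 24% available; Umbrial agreement on 03.03: 03.02.01.02 not covered; preference 24% not lower than 19% → no reduction. → 19%.
Line D: textile-working → 03.01; pneumatic → 03.01.01; new → 03.01.01.01. Scheduled 23%. No special measure applies. → 23%.
Line E: textile-working → 03.01; pneumatic → 03.01.01; as parts → 03.01.01.02. Scheduled 11%. Dorestad agreement on 03.02.01: 03.01.01.02 not covered. → 11%.
Sum: 92% + 59% + 19% + 23% + 11% = 204%.

204%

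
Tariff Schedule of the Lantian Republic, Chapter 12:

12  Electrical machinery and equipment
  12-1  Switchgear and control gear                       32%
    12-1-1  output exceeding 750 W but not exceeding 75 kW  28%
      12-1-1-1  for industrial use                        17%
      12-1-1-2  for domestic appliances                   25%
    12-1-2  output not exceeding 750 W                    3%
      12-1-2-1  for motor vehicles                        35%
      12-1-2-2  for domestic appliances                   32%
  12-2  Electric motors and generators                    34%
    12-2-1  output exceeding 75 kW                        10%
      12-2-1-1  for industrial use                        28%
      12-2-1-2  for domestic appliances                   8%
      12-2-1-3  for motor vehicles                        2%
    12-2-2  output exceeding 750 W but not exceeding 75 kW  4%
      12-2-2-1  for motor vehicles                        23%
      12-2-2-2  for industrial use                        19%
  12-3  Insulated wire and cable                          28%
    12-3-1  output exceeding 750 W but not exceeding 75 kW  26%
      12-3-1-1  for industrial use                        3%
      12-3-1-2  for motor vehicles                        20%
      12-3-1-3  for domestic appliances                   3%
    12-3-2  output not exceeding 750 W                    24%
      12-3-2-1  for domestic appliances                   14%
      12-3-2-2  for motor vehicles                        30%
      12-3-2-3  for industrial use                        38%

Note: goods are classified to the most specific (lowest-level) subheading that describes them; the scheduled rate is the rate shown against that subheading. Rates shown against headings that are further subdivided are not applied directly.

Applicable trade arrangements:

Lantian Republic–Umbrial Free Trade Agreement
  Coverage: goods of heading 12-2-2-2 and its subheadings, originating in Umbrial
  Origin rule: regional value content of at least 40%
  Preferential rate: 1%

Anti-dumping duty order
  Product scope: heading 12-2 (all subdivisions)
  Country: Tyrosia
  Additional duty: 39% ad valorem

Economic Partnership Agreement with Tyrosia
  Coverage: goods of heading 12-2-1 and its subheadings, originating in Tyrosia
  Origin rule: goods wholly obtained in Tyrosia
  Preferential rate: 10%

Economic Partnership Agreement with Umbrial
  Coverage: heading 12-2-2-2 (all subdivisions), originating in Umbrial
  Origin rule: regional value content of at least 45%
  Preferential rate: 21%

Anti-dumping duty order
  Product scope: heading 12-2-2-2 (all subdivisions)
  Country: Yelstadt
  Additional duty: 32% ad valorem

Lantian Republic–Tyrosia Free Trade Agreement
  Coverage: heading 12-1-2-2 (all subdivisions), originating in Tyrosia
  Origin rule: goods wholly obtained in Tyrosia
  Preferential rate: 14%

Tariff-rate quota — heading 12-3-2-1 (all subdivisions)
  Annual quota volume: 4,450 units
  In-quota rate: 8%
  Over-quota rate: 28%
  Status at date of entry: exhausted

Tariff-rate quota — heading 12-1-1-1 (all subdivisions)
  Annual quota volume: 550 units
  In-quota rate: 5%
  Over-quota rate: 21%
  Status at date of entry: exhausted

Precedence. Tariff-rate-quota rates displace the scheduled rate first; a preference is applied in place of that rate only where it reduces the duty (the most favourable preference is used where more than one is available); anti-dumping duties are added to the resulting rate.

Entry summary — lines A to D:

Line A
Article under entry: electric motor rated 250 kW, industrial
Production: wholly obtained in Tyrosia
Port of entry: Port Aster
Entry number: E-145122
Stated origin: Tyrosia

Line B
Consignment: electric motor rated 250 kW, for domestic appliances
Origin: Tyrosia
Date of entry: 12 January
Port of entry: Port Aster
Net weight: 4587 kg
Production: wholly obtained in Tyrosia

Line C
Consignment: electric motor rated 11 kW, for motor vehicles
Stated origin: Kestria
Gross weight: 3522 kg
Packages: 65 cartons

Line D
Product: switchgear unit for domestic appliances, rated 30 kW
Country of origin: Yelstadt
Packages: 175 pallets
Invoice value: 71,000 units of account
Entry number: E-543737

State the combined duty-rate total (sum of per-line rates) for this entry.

144%

Line A: electric motor → 12-2; rated 250 kW → 12-2-1; industrial → 12-2-1-1. Scheduled 28%. Tyrosia agreement on 12-2-1: wholly obtained → 10% available; Tyrosia agreement on 12-1-2-2: 12-2-1-1 not covered; preferential 10%; anti-dumping (Tyrosia, 12-2): +39%; total 10% + 39% = 49%. → 49%.
Line B: electric motor → 12-2; rated 250 kW → 12-2-1; for domestic appliances → 12-2-1-2. Scheduled 8%. Tyrosia agreement on 12-2-1: wholly obtained → 10% available; Tyrosia agreement on 12-1-2-2: 12-2-1-2 not covered; preference 10% not lower than 8% → no reduction; anti-dumping (Tyrosia, 12-2): +39%; total 8% + 39% = 47%. → 47%.
Line C: electric motor → 12-2; rated 11 kW → 12-2-2; for motor vehicles → 12-2-2-1. Scheduled 23%. No special measure applies. → 23%.
Line D: switchgear unit → 12-1; rated 30 kW → 12-1-1; for domestic appliances → 12-1-1-2. Scheduled 25%. No special measure applies. → 25%.
Sum: 49% + 47% + 23% + 25% = 144%.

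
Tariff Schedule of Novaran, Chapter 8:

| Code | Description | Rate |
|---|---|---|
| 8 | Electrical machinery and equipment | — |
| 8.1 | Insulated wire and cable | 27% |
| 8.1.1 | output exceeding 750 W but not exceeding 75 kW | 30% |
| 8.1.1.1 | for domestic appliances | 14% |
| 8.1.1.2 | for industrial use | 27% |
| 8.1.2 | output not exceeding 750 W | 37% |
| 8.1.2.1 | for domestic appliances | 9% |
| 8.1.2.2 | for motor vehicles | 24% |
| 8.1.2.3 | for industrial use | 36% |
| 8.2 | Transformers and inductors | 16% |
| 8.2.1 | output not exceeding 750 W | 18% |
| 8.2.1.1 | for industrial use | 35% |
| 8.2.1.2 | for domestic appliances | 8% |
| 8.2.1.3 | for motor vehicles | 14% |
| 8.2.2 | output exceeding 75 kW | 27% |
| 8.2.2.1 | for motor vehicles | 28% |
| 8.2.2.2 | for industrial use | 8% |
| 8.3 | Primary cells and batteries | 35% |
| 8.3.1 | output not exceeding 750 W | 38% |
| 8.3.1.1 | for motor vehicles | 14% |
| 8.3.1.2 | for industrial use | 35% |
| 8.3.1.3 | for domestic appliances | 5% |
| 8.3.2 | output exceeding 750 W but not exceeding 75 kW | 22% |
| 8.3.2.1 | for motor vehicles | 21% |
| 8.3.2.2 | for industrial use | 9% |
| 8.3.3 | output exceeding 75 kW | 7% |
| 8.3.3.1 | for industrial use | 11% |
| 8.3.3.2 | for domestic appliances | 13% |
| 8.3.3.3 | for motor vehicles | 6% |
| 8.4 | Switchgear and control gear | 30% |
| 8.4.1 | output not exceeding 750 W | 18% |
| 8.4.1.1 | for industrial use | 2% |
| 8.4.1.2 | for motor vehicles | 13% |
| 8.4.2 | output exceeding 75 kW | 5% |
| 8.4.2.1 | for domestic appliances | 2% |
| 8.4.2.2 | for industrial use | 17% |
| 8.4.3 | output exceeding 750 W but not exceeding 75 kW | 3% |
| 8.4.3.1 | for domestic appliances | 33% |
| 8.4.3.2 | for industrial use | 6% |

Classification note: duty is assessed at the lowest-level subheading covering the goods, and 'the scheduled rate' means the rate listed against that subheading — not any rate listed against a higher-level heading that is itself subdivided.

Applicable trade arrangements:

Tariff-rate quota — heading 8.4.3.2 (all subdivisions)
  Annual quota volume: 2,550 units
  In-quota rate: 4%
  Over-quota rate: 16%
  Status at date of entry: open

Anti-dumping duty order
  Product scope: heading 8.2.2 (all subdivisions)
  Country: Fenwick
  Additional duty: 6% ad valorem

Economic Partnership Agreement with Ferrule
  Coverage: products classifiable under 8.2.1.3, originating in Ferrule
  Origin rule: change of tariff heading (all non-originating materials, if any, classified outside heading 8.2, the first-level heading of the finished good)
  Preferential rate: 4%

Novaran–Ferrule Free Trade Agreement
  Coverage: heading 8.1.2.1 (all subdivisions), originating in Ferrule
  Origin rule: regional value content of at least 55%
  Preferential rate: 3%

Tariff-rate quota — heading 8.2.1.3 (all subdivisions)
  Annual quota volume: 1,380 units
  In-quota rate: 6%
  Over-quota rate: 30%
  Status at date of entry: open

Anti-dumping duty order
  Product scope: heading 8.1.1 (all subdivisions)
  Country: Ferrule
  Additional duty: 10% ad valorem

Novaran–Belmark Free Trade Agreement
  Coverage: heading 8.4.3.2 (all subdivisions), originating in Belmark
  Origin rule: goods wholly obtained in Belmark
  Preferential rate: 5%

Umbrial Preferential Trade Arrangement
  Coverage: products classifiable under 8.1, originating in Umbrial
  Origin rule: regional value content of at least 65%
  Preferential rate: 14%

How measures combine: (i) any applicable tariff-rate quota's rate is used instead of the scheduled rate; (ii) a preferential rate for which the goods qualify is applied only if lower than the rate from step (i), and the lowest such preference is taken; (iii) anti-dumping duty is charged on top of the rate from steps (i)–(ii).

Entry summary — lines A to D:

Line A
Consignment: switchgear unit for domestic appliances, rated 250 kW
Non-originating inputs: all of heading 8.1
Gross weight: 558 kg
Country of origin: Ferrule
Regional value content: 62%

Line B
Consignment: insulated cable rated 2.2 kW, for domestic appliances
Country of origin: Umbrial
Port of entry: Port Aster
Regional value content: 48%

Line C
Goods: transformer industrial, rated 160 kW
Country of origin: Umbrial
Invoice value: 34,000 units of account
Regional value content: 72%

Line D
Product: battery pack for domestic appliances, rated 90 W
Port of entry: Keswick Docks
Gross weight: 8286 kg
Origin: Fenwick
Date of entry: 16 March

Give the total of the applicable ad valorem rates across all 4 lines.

Line A: switchgear unit → 8.4; rated 250 kW → 8.4.2; for domestic appliances → 8.4.2.1. Scheduled 2%. Ferrule agreement on 8.2.1.3: 8.4.2.1 not covered; Ferrule agreement on 8.1.2.1: 8.4.2.1 not covered. → 2%.
Line B: insulated cable → 8.1; rated 2.2 kW → 8.1.1; for domestic appliances → 8.1.1.1. Scheduled 14%. Umbrial agreement on 8.1: RVC < 65%. → 14%.
Line C: transformer → 8.2; rated 160 kW → 8.2.2; industrial → 8.2.2.2. Scheduled 8%. Umbrial agreement on 8.1: 8.2.2.2 not covered. → 8%.
Line D: battery pack → 8.3; rated 90 W → 8.3.1; for domestic appliances → 8.3.1.3. Scheduled 5%. No special measure applies. → 5%.
Sum: 2% + 14% + 8% + 5% = 29%.

29%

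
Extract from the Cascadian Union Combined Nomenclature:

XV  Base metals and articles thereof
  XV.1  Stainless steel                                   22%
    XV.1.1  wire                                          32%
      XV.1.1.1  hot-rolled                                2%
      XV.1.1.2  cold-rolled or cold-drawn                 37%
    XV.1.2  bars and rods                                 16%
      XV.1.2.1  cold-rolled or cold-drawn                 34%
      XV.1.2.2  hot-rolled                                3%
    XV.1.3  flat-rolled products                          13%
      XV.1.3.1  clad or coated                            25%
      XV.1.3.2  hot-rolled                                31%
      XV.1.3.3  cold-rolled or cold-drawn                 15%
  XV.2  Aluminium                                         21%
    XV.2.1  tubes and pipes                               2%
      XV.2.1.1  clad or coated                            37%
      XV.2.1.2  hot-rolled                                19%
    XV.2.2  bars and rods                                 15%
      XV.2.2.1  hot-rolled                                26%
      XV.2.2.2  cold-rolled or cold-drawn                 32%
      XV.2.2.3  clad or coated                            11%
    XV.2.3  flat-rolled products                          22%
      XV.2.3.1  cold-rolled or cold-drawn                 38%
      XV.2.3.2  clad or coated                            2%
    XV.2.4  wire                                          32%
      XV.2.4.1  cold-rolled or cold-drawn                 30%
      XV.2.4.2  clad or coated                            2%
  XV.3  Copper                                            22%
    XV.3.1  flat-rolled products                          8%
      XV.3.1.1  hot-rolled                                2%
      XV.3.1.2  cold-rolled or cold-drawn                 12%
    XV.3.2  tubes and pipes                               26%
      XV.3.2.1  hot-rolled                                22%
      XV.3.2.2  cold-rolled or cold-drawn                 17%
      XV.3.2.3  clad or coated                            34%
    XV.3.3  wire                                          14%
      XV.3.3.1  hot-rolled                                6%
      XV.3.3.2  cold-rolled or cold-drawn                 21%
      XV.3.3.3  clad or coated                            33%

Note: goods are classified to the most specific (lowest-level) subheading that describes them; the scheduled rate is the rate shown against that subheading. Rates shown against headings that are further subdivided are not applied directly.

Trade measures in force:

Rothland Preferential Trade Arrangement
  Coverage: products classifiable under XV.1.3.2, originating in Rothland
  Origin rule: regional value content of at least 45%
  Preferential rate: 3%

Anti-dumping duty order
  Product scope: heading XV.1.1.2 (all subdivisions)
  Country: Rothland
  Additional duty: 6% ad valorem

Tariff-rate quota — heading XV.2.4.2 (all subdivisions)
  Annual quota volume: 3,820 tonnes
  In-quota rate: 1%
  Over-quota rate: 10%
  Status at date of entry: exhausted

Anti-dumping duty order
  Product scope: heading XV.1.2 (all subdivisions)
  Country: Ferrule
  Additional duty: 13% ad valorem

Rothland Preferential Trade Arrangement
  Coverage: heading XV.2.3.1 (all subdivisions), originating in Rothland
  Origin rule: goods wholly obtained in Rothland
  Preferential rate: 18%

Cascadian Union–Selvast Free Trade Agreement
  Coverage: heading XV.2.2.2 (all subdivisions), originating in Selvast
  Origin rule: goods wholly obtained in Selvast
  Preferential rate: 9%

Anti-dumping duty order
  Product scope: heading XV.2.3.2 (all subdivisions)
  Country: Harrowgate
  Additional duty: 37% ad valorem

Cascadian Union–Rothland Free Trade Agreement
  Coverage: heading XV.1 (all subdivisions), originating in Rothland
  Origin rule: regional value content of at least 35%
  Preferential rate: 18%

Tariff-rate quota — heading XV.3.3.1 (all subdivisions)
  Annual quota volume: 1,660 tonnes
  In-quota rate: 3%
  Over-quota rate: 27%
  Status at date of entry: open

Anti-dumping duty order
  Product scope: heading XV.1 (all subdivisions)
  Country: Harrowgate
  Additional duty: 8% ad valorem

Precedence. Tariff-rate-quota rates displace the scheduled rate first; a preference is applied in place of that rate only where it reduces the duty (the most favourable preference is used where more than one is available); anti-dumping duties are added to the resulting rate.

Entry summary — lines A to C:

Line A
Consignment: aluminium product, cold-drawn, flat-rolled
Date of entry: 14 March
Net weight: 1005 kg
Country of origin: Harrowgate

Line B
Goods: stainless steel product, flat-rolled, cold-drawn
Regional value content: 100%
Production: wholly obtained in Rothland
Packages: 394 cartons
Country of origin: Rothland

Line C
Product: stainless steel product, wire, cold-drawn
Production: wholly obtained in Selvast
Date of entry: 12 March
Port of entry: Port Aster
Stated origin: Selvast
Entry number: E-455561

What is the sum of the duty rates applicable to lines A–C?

90%

Line A: aluminium → XV.2; flat-rolled → XV.2.3; cold-drawn → XV.2.3.1. Scheduled 38%. No special measure applies. → 38%.
Line B: stainless steel → XV.1; flat-rolled → XV.1.3; cold-drawn → XV.1.3.3. Scheduled 15%. Rothland agreement on XV.1.3.2: XV.1.3.3 not covered; Rothland agreement on XV.2.3.1: XV.1.3.3 not covered; Rothland agreement on XV.1: RVC ≥ 35% → 18% available; preference 18% not lower than 15% → no reduction. → 15%.
Line C: stainless steel → XV.1; wire → XV.1.1; cold-drawn → XV.1.1.2. Scheduled 37%. Selvast agreement on XV.2.2.2: XV.1.1.2 not covered. → 37%.
Sum: 38% + 15% + 37% = 90%.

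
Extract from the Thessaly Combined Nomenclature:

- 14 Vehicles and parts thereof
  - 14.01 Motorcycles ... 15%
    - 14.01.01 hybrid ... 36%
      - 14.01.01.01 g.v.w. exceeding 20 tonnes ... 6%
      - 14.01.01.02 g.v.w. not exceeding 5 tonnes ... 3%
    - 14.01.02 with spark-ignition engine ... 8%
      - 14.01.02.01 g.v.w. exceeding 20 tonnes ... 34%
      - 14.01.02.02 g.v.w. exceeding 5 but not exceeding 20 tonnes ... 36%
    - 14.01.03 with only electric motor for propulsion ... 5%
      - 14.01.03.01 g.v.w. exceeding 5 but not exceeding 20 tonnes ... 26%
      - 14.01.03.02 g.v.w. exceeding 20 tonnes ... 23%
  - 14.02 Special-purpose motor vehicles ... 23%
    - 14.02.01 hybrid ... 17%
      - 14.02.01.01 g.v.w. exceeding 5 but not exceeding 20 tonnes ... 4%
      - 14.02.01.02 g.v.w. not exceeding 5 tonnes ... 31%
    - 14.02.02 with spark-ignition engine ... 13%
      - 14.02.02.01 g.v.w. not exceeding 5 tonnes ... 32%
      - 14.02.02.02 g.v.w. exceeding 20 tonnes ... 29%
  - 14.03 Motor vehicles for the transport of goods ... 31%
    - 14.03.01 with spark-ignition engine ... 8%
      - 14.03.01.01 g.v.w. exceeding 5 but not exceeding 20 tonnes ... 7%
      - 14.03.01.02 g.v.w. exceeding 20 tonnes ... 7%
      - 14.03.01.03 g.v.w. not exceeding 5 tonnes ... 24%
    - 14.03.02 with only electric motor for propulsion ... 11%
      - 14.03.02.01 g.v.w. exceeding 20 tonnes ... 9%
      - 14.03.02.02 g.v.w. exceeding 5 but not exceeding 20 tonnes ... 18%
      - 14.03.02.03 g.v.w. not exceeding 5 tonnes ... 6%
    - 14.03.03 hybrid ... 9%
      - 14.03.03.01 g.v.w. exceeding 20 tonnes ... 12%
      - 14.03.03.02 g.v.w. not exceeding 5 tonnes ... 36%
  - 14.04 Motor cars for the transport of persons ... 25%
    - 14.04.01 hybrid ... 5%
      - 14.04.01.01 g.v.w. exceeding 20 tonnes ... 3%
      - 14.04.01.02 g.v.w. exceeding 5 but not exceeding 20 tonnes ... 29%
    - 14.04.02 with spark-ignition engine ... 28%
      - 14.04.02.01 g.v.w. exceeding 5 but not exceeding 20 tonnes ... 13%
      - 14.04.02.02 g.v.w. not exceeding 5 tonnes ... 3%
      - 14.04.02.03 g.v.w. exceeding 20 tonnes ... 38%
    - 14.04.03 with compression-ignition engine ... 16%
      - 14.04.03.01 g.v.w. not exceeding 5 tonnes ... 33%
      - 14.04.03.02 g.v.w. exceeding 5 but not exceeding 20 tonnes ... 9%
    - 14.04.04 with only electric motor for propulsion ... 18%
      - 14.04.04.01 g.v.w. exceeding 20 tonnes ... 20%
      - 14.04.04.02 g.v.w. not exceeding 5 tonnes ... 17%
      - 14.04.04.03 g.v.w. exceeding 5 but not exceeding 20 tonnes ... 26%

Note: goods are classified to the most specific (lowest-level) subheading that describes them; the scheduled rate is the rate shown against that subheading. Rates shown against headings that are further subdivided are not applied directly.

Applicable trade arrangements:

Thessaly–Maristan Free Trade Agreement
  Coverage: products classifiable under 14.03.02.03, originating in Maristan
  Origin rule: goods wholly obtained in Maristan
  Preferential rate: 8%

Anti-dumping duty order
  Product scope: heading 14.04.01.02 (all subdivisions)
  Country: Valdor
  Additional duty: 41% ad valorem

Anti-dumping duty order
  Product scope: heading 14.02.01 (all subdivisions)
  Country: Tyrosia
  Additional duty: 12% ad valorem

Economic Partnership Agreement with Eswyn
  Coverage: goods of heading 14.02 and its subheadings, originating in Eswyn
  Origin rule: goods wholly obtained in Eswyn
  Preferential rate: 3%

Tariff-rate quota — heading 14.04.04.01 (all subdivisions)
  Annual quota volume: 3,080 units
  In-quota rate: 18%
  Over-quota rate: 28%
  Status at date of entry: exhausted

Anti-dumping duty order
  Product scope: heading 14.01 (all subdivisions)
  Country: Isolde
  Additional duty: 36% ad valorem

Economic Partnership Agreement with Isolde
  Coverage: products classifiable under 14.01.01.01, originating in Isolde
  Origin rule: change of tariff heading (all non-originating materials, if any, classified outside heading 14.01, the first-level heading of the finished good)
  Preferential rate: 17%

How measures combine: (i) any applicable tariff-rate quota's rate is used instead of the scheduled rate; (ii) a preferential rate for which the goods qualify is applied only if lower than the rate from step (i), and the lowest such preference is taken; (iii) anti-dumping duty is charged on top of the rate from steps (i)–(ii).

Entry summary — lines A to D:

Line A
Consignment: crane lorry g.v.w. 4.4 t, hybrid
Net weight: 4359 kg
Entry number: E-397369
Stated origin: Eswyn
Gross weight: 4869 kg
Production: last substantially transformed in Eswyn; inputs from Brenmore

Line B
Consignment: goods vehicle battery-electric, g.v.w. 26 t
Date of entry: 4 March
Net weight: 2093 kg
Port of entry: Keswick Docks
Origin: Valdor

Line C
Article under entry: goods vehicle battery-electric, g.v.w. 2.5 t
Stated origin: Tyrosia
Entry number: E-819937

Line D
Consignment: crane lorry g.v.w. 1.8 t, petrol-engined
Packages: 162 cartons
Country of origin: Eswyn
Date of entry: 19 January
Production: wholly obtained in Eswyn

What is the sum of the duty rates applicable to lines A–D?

49%

Line A: crane lorry → 14.02; hybrid → 14.02.01; g.v.w. 4.4 t → 14.02.01.02. Scheduled 31%. Eswyn agreement on 14.02: not wholly obtained. → 31%.
Line B: goods vehicle → 14.03; battery-electric → 14.03.02; g.v.w. 26 t → 14.03.02.01. Scheduled 9%. No special measure applies. → 9%.
Line C: goods vehicle → 14.03; battery-electric → 14.03.02; g.v.w. 2.5 t → 14.03.02.03. Scheduled 6%. No special measure applies. → 6%.
Line D: crane lorry → 14.02; petrol-engined → 14.02.02; g.v.w. 1.8 t → 14.02.02.01. Scheduled 32%. Eswyn agreement on 14.02: wholly obtained → 3% available; preferential 3%. → 3%.
Sum: 31% + 9% + 6% + 3% = 49%.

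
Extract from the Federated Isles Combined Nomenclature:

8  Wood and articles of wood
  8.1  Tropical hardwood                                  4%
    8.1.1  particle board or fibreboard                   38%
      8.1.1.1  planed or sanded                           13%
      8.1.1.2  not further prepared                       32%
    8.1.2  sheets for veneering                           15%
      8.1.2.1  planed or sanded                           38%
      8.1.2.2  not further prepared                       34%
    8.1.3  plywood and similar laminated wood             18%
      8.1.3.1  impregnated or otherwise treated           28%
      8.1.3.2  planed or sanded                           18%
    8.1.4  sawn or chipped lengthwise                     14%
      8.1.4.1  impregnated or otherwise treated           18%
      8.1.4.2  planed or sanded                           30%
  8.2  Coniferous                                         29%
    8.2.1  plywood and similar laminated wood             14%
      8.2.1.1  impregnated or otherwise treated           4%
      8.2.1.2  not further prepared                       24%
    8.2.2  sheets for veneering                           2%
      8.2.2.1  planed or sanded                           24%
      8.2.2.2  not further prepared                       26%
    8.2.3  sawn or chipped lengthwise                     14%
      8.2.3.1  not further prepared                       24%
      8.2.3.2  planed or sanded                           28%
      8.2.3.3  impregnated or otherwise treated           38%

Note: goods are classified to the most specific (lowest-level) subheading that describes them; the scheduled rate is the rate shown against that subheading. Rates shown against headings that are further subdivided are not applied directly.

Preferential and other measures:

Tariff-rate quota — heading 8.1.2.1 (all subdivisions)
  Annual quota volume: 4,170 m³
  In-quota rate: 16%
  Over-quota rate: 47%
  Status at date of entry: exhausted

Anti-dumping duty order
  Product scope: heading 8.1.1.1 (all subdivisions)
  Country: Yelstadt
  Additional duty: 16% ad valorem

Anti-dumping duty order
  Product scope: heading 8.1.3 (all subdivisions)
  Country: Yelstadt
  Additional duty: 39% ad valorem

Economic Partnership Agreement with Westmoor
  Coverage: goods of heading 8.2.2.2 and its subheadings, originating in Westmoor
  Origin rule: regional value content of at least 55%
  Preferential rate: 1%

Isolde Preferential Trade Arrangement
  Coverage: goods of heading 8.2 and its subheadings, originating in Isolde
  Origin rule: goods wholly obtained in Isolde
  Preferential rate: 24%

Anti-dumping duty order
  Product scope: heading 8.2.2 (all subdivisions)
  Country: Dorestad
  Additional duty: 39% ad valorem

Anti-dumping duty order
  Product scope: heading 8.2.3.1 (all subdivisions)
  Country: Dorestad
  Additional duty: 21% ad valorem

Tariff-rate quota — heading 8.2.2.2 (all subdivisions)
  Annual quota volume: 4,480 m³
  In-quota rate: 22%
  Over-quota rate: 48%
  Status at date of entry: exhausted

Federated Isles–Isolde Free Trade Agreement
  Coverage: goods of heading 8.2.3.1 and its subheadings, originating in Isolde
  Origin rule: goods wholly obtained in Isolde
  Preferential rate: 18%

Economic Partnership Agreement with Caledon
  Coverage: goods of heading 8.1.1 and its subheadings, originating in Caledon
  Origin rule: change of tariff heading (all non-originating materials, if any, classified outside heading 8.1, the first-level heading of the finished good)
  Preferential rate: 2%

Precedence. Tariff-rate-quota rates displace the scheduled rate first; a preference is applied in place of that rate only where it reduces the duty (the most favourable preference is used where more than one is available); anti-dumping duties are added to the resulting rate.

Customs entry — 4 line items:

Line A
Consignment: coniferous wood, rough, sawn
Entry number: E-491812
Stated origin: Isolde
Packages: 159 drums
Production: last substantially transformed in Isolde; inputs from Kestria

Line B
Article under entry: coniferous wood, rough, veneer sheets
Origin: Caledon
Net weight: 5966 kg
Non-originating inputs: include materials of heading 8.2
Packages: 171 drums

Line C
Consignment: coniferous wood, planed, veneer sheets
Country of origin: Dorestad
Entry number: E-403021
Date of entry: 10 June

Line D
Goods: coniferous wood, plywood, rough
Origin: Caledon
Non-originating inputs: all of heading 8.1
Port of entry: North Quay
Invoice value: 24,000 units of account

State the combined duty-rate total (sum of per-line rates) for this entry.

Line A: coniferous → 8.2; sawn → 8.2.3; rough → 8.2.3.1. Scheduled 24%. Isolde agreement on 8.2: not wholly obtained; Isolde agreement on 8.2.3.1: not wholly obtained. → 24%.
Line B: coniferous → 8.2; veneer sheets → 8.2.2; rough → 8.2.2.2. Scheduled 26%. quota on 8.2.2.2 exhausted → over-quota 48%; Caledon agreement on 8.1.1: 8.2.2.2 not covered. → 48%.
Line C: coniferous → 8.2; veneer sheets → 8.2.2; planed → 8.2.2.1. Scheduled 24%. anti-dumping (Dorestad, 8.2.2): +39%; total 24% + 39% = 63%. → 63%.
Line D: coniferous → 8.2; plywood → 8.2.1; rough → 8.2.1.2. Scheduled 24%. Caledon agreement on 8.1.1: 8.2.1.2 not covered. → 24%.
Sum: 24% + 48% + 63% + 24% = 159%.

159%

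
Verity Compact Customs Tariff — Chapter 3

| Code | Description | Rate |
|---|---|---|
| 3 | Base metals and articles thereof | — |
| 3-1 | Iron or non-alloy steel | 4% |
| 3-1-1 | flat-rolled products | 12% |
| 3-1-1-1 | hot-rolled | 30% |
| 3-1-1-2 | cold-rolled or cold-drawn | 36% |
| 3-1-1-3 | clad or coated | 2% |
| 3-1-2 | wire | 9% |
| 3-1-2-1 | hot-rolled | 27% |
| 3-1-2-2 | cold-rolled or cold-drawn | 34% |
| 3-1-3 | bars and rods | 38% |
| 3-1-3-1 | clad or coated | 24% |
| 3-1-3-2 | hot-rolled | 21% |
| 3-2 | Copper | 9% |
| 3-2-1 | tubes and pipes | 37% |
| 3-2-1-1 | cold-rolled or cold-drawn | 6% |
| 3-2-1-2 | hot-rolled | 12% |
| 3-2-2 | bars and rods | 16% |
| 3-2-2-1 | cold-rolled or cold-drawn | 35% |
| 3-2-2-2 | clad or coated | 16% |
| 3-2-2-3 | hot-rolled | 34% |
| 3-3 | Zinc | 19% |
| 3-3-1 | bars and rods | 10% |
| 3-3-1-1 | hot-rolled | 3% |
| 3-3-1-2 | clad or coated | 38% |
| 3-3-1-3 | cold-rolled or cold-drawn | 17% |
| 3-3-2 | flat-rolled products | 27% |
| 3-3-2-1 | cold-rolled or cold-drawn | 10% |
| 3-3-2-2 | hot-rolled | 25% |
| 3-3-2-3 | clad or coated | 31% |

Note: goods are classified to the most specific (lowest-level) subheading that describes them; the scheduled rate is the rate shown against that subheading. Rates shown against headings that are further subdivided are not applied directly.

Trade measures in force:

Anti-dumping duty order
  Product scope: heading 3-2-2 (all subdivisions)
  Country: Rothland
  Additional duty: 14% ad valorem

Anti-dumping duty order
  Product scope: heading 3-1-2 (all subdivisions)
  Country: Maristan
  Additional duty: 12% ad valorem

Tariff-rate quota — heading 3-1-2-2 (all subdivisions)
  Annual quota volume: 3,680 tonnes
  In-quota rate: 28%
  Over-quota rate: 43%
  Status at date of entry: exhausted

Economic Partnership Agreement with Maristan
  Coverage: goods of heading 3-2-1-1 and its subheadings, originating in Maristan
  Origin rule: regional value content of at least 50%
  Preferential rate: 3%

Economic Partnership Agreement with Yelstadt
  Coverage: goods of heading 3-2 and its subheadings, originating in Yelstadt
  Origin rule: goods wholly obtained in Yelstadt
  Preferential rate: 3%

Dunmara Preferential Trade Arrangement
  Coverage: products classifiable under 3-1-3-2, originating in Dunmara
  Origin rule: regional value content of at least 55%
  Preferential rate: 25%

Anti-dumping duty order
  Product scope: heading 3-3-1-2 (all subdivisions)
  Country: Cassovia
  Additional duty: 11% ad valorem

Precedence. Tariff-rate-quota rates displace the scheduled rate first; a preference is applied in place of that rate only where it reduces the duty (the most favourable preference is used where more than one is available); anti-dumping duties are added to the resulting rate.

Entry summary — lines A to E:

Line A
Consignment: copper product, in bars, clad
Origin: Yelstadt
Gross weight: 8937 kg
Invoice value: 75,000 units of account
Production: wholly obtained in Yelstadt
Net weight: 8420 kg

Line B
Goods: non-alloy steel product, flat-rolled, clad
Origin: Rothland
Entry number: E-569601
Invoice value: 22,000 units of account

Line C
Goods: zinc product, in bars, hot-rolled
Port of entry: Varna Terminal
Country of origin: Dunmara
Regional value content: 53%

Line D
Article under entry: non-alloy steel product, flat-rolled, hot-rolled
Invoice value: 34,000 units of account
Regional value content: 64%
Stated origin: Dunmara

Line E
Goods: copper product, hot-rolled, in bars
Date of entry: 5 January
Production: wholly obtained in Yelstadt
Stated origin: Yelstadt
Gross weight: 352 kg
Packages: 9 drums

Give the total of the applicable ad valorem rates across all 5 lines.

Line A: copper → 3-2; in bars → 3-2-2; clad → 3-2-2-2. Scheduled 16%. Yelstadt agreement on 3-2: wholly obtained → 3% available; preferential 3%. → 3%.
Line B: non-alloy steel → 3-1; flat-rolled → 3-1-1; clad → 3-1-1-3. Scheduled 2%. No special measure applies. → 2%.
Line C: zinc → 3-3; in bars → 3-3-1; hot-rolled → 3-3-1-1. Scheduled 3%. Dunmara agreement on 3-1-3-2: 3-3-1-1 not covered. → 3%.
Line D: non-alloy steel → 3-1; flat-rolled → 3-1-1; hot-rolled → 3-1-1-1. Scheduled 30%. Dunmara agreement on 3-1-3-2: 3-1-1-1 not covered. → 30%.
Line E: copper → 3-2; in bars → 3-2-2; hot-rolled → 3-2-2-3. Scheduled 34%. Yelstadt agreement on 3-2: wholly obtained → 3% available; preferential 3%. → 3%.
Sum: 3% + 2% + 3% + 30% + 3% = 41%.

41%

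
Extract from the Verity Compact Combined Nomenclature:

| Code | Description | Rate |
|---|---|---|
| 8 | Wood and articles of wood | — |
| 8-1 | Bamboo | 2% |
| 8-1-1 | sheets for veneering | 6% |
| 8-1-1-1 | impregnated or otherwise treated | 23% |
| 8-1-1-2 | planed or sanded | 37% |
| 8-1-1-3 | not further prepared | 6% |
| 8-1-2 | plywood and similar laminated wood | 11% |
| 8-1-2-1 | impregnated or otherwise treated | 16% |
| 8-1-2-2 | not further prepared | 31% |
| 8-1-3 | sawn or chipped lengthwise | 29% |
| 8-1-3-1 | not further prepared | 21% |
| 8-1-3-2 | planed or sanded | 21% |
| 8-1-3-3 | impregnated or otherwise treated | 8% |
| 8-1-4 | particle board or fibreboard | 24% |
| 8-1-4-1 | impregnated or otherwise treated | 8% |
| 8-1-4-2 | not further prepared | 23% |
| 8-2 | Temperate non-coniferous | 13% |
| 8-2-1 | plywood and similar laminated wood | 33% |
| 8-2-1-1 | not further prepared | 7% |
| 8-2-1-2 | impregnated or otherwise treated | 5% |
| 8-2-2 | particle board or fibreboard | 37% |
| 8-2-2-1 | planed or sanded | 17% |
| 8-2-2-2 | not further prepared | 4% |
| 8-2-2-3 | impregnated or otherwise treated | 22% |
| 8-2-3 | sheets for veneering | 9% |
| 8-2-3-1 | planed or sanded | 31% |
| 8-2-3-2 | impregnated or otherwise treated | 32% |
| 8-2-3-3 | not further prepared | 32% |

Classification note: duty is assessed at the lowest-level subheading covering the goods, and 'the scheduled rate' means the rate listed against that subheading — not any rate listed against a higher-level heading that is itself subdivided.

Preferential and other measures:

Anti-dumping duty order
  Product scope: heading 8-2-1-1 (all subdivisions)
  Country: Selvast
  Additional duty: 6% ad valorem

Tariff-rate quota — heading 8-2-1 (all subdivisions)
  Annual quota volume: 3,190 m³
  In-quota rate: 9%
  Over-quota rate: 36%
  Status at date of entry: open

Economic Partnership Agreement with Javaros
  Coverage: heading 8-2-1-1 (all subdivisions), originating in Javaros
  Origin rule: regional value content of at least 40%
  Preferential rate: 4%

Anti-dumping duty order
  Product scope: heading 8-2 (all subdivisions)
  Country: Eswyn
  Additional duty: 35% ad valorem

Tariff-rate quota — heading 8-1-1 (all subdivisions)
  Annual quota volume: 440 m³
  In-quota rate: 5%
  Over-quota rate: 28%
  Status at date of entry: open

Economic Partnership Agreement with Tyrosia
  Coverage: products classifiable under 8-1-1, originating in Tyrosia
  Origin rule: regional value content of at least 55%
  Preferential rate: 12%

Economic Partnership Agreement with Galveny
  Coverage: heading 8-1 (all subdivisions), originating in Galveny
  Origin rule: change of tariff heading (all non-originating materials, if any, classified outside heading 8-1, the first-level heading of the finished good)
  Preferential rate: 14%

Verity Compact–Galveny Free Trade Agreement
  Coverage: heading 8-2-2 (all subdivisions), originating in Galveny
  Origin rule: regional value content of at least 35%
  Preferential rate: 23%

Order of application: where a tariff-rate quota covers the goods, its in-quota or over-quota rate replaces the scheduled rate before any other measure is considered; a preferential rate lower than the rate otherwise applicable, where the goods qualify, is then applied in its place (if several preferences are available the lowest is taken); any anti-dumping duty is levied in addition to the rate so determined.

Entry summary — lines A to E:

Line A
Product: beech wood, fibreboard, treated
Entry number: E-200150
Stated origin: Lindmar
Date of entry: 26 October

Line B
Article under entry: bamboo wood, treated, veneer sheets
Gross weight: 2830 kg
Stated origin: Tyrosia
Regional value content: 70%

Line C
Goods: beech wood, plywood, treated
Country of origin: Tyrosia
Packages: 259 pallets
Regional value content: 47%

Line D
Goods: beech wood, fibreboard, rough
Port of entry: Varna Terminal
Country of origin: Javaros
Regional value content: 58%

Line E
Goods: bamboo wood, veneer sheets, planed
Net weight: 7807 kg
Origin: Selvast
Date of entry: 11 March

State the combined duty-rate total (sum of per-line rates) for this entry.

Line A: beech → 8-2; fibreboard → 8-2-2; treated → 8-2-2-3. Scheduled 22%. No special measure applies. → 22%.
Line B: bamboo → 8-1; veneer sheets → 8-1-1; treated → 8-1-1-1. Scheduled 23%. quota on 8-1-1 open → in-quota 5%; Tyrosia agreement on 8-1-1: RVC ≥ 55% → 12% available; preference 12% not lower than 5% → no reduction. → 5%.
Line C: beech → 8-2; plywood → 8-2-1; treated → 8-2-1-2. Scheduled 5%. quota on 8-2-1 open → in-quota 9%; Tyrosia agreement on 8-1-1: 8-2-1-2 not covered. → 9%.
Line D: beech → 8-2; fibreboard → 8-2-2; rough → 8-2-2-2. Scheduled 4%. Javaros agreement on 8-2-1-1: 8-2-2-2 not covered. → 4%.
Line E: bamboo → 8-1; veneer sheets → 8-1-1; planed → 8-1-1-2. Scheduled 37%. quota on 8-1-1 open → in-quota 5%. → 5%.
Sum: 22% + 5% + 9% + 4% + 5% = 45%.

45%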